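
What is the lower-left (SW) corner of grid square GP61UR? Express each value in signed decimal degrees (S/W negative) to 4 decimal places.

Field G=6, P=15: +6·20° lon, +15·10° lat → SW at lon -60°, lat 60°.
Square 6, 1: +6·2° lon, +1·1° lat → SW at lon -48°, lat 61°.
Subsquare u=20, r=17: +20·0.0833333° lon, +17·0.0416667° lat → SW at lon -46.3333°, lat 61.7083°.
latitude 61.7083, longitude -46.3333.

61.7083, -46.3333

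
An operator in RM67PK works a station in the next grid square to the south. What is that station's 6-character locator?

RM67pj

Latitude subsquare k = 10; −1 → 9 = j.
The longitude characters are unchanged.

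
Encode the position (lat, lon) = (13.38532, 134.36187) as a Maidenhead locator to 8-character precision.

Shift to the Maidenhead origin (180°W, 90°S): lon 314.36187, lat 103.38532.
Field (20°×10°, letters A–R): lon ⌊314.36187/20⌋ = 15 → P; lat ⌊103.38532/10⌋ = 10 → K.
Square (2°×1°, digits 0–9): lon ⌊14.36187/2⌋ = 7; lat ⌊3.38532/1⌋ = 3.
Subsquare (5′×2.5′, letters a–x): lon ⌊0.36187/0.0833333⌋ = 4 → e; lat ⌊0.38532/0.0416667⌋ = 9 → j.
Extended square (30″×15″, digits 0–9): lon ⌊0.02854/0.00833333⌋ = 3; lat ⌊0.01032/0.00416667⌋ = 2.

PK73ej32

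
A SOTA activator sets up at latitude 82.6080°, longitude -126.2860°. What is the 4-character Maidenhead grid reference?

CR62

Offset from 180°W / 90°S: lon 53.71°, lat 172.61°.
Field: lon ⌊53.71/20⌋ = 2 → C; lat ⌊172.61/10⌋ = 17 → R.
Square: lon ⌊13.71/2⌋ = 6; lat ⌊2.61/1⌋ = 2.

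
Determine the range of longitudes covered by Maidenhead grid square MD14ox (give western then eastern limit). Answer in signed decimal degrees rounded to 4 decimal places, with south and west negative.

Field M=12, D=3: +12·20° lon, +3·10° lat → SW at lon 60°, lat -60°.
Square 1, 4: +1·2° lon, +4·1° lat → SW at lon 62°, lat -56°.
Subsquare o=14, x=23: +14·0.0833333° lon, +23·0.0416667° lat → SW at lon 63.1667°, lat -55.0417°.
Cell spans 0.0833333° lon × 0.0416667° lat.
west 63.1667, east 63.2500.

63.1667, 63.2500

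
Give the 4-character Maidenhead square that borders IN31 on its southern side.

IN30

Latitude square 1; −1 → 0.
The longitude characters are unchanged.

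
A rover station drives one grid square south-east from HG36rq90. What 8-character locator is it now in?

HG36sp09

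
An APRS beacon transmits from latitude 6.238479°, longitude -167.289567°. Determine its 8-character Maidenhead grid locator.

AJ66if57

Offset from 180°W / 90°S: lon 12.71043°, lat 96.23848°.
Field (20°×10°, letters A–R): 12.71043/20 → 0 → A, 96.23848/10 → 9 → J; chars AJ.
Square (2°×1°, digits 0–9): 12.71043/2 → 6, 6.23848/1 → 6; chars 66.
Subsquare (5′×2.5′, letters a–x): 0.71043/0.0833333 → 8 → i, 0.23848/0.0416667 → 5 → f; chars if.
Extended square (30″×15″, digits 0–9): 0.04377/0.00833333 → 5, 0.03015/0.00416667 → 7; chars 57.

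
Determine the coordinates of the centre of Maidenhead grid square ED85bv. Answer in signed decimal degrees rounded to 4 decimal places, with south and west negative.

Field E=4, D=3: +4·20° lon, +3·10° lat → SW at lon -100°, lat -60°.
Square 8, 5: +8·2° lon, +5·1° lat → SW at lon -84°, lat -55°.
Subsquare b=1, v=21: +1·0.0833333° lon, +21·0.0416667° lat → SW at lon -83.9167°, lat -54.125°.
Cell spans 0.0833333° lon × 0.0416667° lat. Centre is SW corner plus half of each.
latitude -54.1042, longitude -83.8750.

-54.1042, -83.8750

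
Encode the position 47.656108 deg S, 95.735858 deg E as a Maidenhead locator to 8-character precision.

NE72ui82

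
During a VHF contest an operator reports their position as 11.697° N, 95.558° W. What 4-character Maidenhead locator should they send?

Offset from 180°W / 90°S: lon 84.44°, lat 101.70°.
Field: 84.44/20 → 4 → E, 101.70/10 → 10 → K; chars EK.
Square: 4.44/2 → 2, 1.70/1 → 1; chars 21.

EK21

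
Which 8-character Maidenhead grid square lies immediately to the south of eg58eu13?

EG58eu12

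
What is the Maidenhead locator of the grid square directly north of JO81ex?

JO82ea

Latitude subsquare x = 23; +1 → 24, wraps to 0 = a, carry into square.
Latitude square 1; +1 → 2.
The longitude characters are unchanged.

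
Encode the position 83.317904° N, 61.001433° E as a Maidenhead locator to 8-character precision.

MR03mh06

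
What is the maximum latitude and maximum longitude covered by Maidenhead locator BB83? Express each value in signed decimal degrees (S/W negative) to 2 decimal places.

-76.00, -142.00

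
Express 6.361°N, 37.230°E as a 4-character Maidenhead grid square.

KJ86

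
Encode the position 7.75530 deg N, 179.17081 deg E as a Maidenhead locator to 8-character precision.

Add 180° to longitude and 90° to latitude: 359.17081, 97.75530.
Field: 359.17081/20 → 17 → R, 97.75530/10 → 9 → J; chars RJ.
Square: 19.17081/2 → 9, 7.75530/1 → 7; chars 97.
Subsquare: 1.17081/0.0833333 → 14 → o, 0.75530/0.0416667 → 18 → s; chars os.
Extended square: 0.00414/0.00833333 → 0, 0.00530/0.00416667 → 1; chars 01.

RJ97os01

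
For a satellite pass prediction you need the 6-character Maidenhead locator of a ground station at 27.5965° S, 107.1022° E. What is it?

Offset from 180°W / 90°S: lon 287.1022°, lat 62.4035°.
Field: 287.1022/20 → 14 → O, 62.4035/10 → 6 → G; chars OG.
Square: 7.1022/2 → 3, 2.4035/1 → 2; chars 32.
Subsquare: 1.1022/0.0833333 → 13 → n, 0.4035/0.0416667 → 9 → j; chars nj.

OG32nj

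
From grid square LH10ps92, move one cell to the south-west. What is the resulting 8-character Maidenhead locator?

Longitude extended square 9; −1 → 8.
Latitude extended square 2; −1 → 1.

LH10ps81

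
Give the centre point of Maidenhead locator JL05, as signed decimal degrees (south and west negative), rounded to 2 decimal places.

Field J=9, L=11: +9·20° lon, +11·10° lat → SW at lon 0°, lat 20°.
Square 0, 5: +0·2° lon, +5·1° lat → SW at lon 0°, lat 25°.
Cell spans 2° lon × 1° lat. Centre is SW corner plus half of each.
latitude 25.50, longitude 1.00.

25.50, 1.00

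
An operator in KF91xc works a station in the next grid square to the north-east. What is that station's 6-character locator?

Longitude subsquare x = 23; +1 → 24, wraps to 0 = a, carry into square.
Longitude square 9; +1 → 10, wraps to 0, carry into field.
Longitude field K = 10; +1 → 11 = L.
Latitude subsquare c = 2; +1 → 3 = d.

LF01ad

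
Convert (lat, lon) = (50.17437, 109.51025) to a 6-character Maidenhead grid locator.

Offset from 180°W / 90°S: lon 289.5102°, lat 140.1744°.
Field: lon ⌊289.5102/20⌋ = 14 → O; lat ⌊140.1744/10⌋ = 14 → O.
Square: lon ⌊9.5102/2⌋ = 4; lat ⌊0.1744/1⌋ = 0.
Subsquare: lon ⌊1.5102/0.0833333⌋ = 18 → s; lat ⌊0.1744/0.0416667⌋ = 4 → e.

OO40se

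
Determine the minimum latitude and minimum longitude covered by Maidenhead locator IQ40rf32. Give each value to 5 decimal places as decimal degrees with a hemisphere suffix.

70.21667° N, 10.55833° W

Field I=8, Q=16: +8·20° lon, +16·10° lat → SW at lon -20°, lat 70°.
Square 4, 0: +4·2° lon, +0·1° lat → SW at lon -12°, lat 70°.
Subsquare r=17, f=5: +17·0.0833333° lon, +5·0.0416667° lat → SW at lon -10.5833°, lat 70.2083°.
Extended square 3, 2: +3·0.00833333° lon, +2·0.00416667° lat → SW at lon -10.5583°, lat 70.2167°.
latitude 70.21667° N, longitude 10.55833° W.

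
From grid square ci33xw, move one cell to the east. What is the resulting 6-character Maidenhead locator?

Longitude subsquare x = 23; +1 → 24, wraps to 0 = a, carry into square.
Longitude square 3; +1 → 4.
The latitude characters are unchanged.

CI43aw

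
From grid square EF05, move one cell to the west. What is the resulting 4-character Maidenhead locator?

Longitude square 0; −1 → -1, wraps to 9, carry into field.
Longitude field E = 4; −1 → 3 = D.
The latitude characters are unchanged.

DF95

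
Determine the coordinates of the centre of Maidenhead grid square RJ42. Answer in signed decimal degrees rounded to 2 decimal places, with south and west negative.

2.50, 169.00

Field R=17, J=9: +17·20° lon, +9·10° lat → SW at lon 160°, lat 0°.
Square 4, 2: +4·2° lon, +2·1° lat → SW at lon 168°, lat 2°.
Cell spans 2° lon × 1° lat. Centre is SW corner plus half of each.
latitude 2.50, longitude 169.00.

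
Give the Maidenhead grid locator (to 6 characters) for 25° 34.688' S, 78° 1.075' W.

Shift to the Maidenhead origin (180°W, 90°S): lon 101.9821, lat 64.4219.
Field: lon ⌊101.9821/20⌋ = 5 → F; lat ⌊64.4219/10⌋ = 6 → G.
Square: lon ⌊1.9821/2⌋ = 0; lat ⌊4.4219/1⌋ = 4.
Subsquare: lon ⌊1.9821/0.0833333⌋ = 23 → x; lat ⌊0.4219/0.0416667⌋ = 10 → k.

FG04xk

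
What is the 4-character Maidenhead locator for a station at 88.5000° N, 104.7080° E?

OR28

Add 180° to longitude and 90° to latitude: 284.71, 178.50.
Field: 284.71/20 → 14 → O, 178.50/10 → 17 → R; chars OR.
Square: 4.71/2 → 2, 8.50/1 → 8; chars 28.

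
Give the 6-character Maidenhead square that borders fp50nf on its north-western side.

Longitude subsquare n = 13; −1 → 12 = m.
Latitude subsquare f = 5; +1 → 6 = g.

FP50mg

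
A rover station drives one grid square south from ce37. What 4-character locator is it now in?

CE36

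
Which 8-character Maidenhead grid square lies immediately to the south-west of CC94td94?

CC94td83

Longitude extended square 9; −1 → 8.
Latitude extended square 4; −1 → 3.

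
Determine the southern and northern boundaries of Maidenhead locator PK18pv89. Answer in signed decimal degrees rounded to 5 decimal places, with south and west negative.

18.91250, 18.91667

Field P=15, K=10: +15·20° lon, +10·10° lat → SW at lon 120°, lat 10°.
Square 1, 8: +1·2° lon, +8·1° lat → SW at lon 122°, lat 18°.
Subsquare p=15, v=21: +15·0.0833333° lon, +21·0.0416667° lat → SW at lon 123.25°, lat 18.875°.
Extended square 8, 9: +8·0.00833333° lon, +9·0.00416667° lat → SW at lon 123.317°, lat 18.9125°.
Cell spans 0.00833333° lon × 0.00416667° lat.
south 18.91250, north 18.91667.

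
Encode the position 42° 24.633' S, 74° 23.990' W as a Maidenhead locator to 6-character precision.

Shift to the Maidenhead origin (180°W, 90°S): lon 105.6002, lat 47.5894.
Field: 105.6002/20 → 5 → F, 47.5894/10 → 4 → E; chars FE.
Square: 5.6002/2 → 2, 7.5894/1 → 7; chars 27.
Subsquare: 1.6002/0.0833333 → 19 → t, 0.5894/0.0416667 → 14 → o; chars to.

FE27to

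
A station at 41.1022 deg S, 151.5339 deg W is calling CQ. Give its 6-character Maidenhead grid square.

Add 180° to longitude and 90° to latitude: 28.4661, 48.8978.
Field: 28.4661/20 → 1 → B, 48.8978/10 → 4 → E; chars BE.
Square: 8.4661/2 → 4, 8.8978/1 → 8; chars 48.
Subsquare: 0.4661/0.0833333 → 5 → f, 0.8978/0.0416667 → 21 → v; chars fv.

BE48fv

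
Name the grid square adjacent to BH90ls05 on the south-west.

BH90ks94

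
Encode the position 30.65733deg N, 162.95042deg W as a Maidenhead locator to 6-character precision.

AM80mp

Shift to the Maidenhead origin (180°W, 90°S): lon 17.0496, lat 120.6573.
Field: lon ⌊17.0496/20⌋ = 0 → A; lat ⌊120.6573/10⌋ = 12 → M.
Square: lon ⌊17.0496/2⌋ = 8; lat ⌊0.6573/1⌋ = 0.
Subsquare: lon ⌊1.0496/0.0833333⌋ = 12 → m; lat ⌊0.6573/0.0416667⌋ = 15 → p.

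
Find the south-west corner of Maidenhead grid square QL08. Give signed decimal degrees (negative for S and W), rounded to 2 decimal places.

Field Q=16, L=11: +16·20° lon, +11·10° lat → SW at lon 140°, lat 20°.
Square 0, 8: +0·2° lon, +8·1° lat → SW at lon 140°, lat 28°.
latitude 28.00, longitude 140.00.

28.00, 140.00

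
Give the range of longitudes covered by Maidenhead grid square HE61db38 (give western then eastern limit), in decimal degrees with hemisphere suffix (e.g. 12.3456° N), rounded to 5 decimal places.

27.72500° W, 27.71667° W

Field H=7, E=4: +7·20° lon, +4·10° lat → SW at lon -40°, lat -50°.
Square 6, 1: +6·2° lon, +1·1° lat → SW at lon -28°, lat -49°.
Subsquare d=3, b=1: +3·0.0833333° lon, +1·0.0416667° lat → SW at lon -27.75°, lat -48.9583°.
Extended square 3, 8: +3·0.00833333° lon, +8·0.00416667° lat → SW at lon -27.725°, lat -48.925°.
Cell spans 0.00833333° lon × 0.00416667° lat.
west 27.72500° W, east 27.71667° W.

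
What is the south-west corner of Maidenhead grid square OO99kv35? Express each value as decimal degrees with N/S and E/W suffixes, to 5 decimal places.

Field O=14, O=14: +14·20° lon, +14·10° lat → SW at lon 100°, lat 50°.
Square 9, 9: +9·2° lon, +9·1° lat → SW at lon 118°, lat 59°.
Subsquare k=10, v=21: +10·0.0833333° lon, +21·0.0416667° lat → SW at lon 118.833°, lat 59.875°.
Extended square 3, 5: +3·0.00833333° lon, +5·0.00416667° lat → SW at lon 118.858°, lat 59.8958°.
latitude 59.89583° N, longitude 118.85833° E.

59.89583° N, 118.85833° E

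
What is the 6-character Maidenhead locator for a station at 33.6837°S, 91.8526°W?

EF46bh

Add 180° to longitude and 90° to latitude: 88.1474, 56.3163.
Field: 88.1474/20 → 4 → E, 56.3163/10 → 5 → F; chars EF.
Square: 8.1474/2 → 4, 6.3163/1 → 6; chars 46.
Subsquare: 0.1474/0.0833333 → 1 → b, 0.3163/0.0416667 → 7 → h; chars bh.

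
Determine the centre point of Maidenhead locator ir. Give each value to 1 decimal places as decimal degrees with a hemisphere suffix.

85.0° N, 10.0° W

Field I=8, R=17: +8·20° lon, +17·10° lat → SW at lon -20°, lat 80°.
Cell spans 20° lon × 10° lat. Centre is SW corner plus half of each.
latitude 85.0° N, longitude 10.0° W.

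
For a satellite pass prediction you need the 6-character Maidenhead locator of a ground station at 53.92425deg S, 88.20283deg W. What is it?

ED56vb

Offset from 180°W / 90°S: lon 91.7972°, lat 36.0757°.
Field: lon ⌊91.7972/20⌋ = 4 → E; lat ⌊36.0757/10⌋ = 3 → D.
Square: lon ⌊11.7972/2⌋ = 5; lat ⌊6.0757/1⌋ = 6.
Subsquare: lon ⌊1.7972/0.0833333⌋ = 21 → v; lat ⌊0.0757/0.0416667⌋ = 1 → b.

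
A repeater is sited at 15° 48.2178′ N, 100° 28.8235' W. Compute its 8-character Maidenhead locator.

DK95st22

Shift to the Maidenhead origin (180°W, 90°S): lon 79.51961, lat 105.80363.
Field (20°×10°, letters A–R): lon ⌊79.51961/20⌋ = 3 → D; lat ⌊105.80363/10⌋ = 10 → K.
Square (2°×1°, digits 0–9): lon ⌊19.51961/2⌋ = 9; lat ⌊5.80363/1⌋ = 5.
Subsquare (5′×2.5′, letters a–x): lon ⌊1.51961/0.0833333⌋ = 18 → s; lat ⌊0.80363/0.0416667⌋ = 19 → t.
Extended square (30″×15″, digits 0–9): lon ⌊0.01961/0.00833333⌋ = 2; lat ⌊0.01196/0.00416667⌋ = 2.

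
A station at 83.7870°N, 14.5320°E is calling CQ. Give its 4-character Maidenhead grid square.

JR73

Offset from 180°W / 90°S: lon 194.53°, lat 173.79°.
Field: lon ⌊194.53/20⌋ = 9 → J; lat ⌊173.79/10⌋ = 17 → R.
Square: lon ⌊14.53/2⌋ = 7; lat ⌊3.79/1⌋ = 3.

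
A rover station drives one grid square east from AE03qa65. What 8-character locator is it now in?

Longitude extended square 6; +1 → 7.
The latitude characters are unchanged.

AE03qa75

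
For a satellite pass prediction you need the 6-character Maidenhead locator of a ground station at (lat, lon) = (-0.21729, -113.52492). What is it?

Add 180° to longitude and 90° to latitude: 66.4751, 89.7827.
Field: lon ⌊66.4751/20⌋ = 3 → D; lat ⌊89.7827/10⌋ = 8 → I.
Square: lon ⌊6.4751/2⌋ = 3; lat ⌊9.7827/1⌋ = 9.
Subsquare: lon ⌊0.4751/0.0833333⌋ = 5 → f; lat ⌊0.7827/0.0416667⌋ = 18 → s.

DI39fs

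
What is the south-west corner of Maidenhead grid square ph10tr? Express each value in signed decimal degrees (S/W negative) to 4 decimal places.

-19.2917, 123.5833

Field P=15, H=7: +15·20° lon, +7·10° lat → SW at lon 120°, lat -20°.
Square 1, 0: +1·2° lon, +0·1° lat → SW at lon 122°, lat -20°.
Subsquare t=19, r=17: +19·0.0833333° lon, +17·0.0416667° lat → SW at lon 123.583°, lat -19.2917°.
latitude -19.2917, longitude 123.5833.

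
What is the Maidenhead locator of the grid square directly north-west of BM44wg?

BM44vh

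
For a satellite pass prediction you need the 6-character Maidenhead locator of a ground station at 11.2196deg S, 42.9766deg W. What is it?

Offset from 180°W / 90°S: lon 137.0234°, lat 78.7804°.
Field (20°×10°, letters A–R): 137.0234/20 → 6 → G, 78.7804/10 → 7 → H; chars GH.
Square (2°×1°, digits 0–9): 17.0234/2 → 8, 8.7804/1 → 8; chars 88.
Subsquare (5′×2.5′, letters a–x): 1.0234/0.0833333 → 12 → m, 0.7804/0.0416667 → 18 → s; chars ms.

GH88ms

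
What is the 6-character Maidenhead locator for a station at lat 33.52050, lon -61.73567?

FM93dm

Add 180° to longitude and 90° to latitude: 118.2643, 123.5205.
Field: lon ⌊118.2643/20⌋ = 5 → F; lat ⌊123.5205/10⌋ = 12 → M.
Square: lon ⌊18.2643/2⌋ = 9; lat ⌊3.5205/1⌋ = 3.
Subsquare: lon ⌊0.2643/0.0833333⌋ = 3 → d; lat ⌊0.5205/0.0416667⌋ = 12 → m.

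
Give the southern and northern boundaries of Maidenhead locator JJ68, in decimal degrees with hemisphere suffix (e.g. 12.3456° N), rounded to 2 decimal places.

8.00° N, 9.00° N

Field J=9, J=9: +9·20° lon, +9·10° lat → SW at lon 0°, lat 0°.
Square 6, 8: +6·2° lon, +8·1° lat → SW at lon 12°, lat 8°.
Cell spans 2° lon × 1° lat.
south 8.00° N, north 9.00° N.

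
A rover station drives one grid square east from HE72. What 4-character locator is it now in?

HE82

Longitude square 7; +1 → 8.
The latitude characters are unchanged.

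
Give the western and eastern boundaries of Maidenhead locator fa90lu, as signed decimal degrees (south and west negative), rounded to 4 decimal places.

Field F=5, A=0: +5·20° lon, +0·10° lat → SW at lon -80°, lat -90°.
Square 9, 0: +9·2° lon, +0·1° lat → SW at lon -62°, lat -90°.
Subsquare l=11, u=20: +11·0.0833333° lon, +20·0.0416667° lat → SW at lon -61.0833°, lat -89.1667°.
Cell spans 0.0833333° lon × 0.0416667° lat.
west -61.0833, east -61.0000.

-61.0833, -61.0000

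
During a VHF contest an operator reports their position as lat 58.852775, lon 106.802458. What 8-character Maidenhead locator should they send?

OO38ju64

Add 180° to longitude and 90° to latitude: 286.80246, 148.85278.
Field: lon ⌊286.80246/20⌋ = 14 → O; lat ⌊148.85278/10⌋ = 14 → O.
Square: lon ⌊6.80246/2⌋ = 3; lat ⌊8.85278/1⌋ = 8.
Subsquare: lon ⌊0.80246/0.0833333⌋ = 9 → j; lat ⌊0.85278/0.0416667⌋ = 20 → u.
Extended square: lon ⌊0.05246/0.00833333⌋ = 6; lat ⌊0.01944/0.00416667⌋ = 4.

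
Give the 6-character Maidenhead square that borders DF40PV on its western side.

DF40ov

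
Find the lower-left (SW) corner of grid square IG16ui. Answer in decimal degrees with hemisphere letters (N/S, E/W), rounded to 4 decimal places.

Field I=8, G=6: +8·20° lon, +6·10° lat → SW at lon -20°, lat -30°.
Square 1, 6: +1·2° lon, +6·1° lat → SW at lon -18°, lat -24°.
Subsquare u=20, i=8: +20·0.0833333° lon, +8·0.0416667° lat → SW at lon -16.3333°, lat -23.6667°.
latitude 23.6667° S, longitude 16.3333° W.

23.6667° S, 16.3333° W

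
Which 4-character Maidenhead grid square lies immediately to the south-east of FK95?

GK04

Longitude square 9; +1 → 10, wraps to 0, carry into field.
Longitude field F = 5; +1 → 6 = G.
Latitude square 5; −1 → 4.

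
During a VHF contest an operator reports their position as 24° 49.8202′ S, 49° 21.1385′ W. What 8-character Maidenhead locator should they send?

Offset from 180°W / 90°S: lon 130.64769°, lat 65.16966°.
Field: lon ⌊130.64769/20⌋ = 6 → G; lat ⌊65.16966/10⌋ = 6 → G.
Square: lon ⌊10.64769/2⌋ = 5; lat ⌊5.16966/1⌋ = 5.
Subsquare: lon ⌊0.64769/0.0833333⌋ = 7 → h; lat ⌊0.16966/0.0416667⌋ = 4 → e.
Extended square: lon ⌊0.06436/0.00833333⌋ = 7; lat ⌊0.00300/0.00416667⌋ = 0.

GG55he70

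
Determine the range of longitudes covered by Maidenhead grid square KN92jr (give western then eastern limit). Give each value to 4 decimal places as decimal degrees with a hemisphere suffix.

38.7500° E, 38.8333° E

Field K=10, N=13: +10·20° lon, +13·10° lat → SW at lon 20°, lat 40°.
Square 9, 2: +9·2° lon, +2·1° lat → SW at lon 38°, lat 42°.
Subsquare j=9, r=17: +9·0.0833333° lon, +17·0.0416667° lat → SW at lon 38.75°, lat 42.7083°.
Cell spans 0.0833333° lon × 0.0416667° lat.
west 38.7500° E, east 38.8333° E.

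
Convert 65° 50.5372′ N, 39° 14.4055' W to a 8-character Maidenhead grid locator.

Offset from 180°W / 90°S: lon 140.75991°, lat 155.84229°.
Field: lon ⌊140.75991/20⌋ = 7 → H; lat ⌊155.84229/10⌋ = 15 → P.
Square: lon ⌊0.75991/2⌋ = 0; lat ⌊5.84229/1⌋ = 5.
Subsquare: lon ⌊0.75991/0.0833333⌋ = 9 → j; lat ⌊0.84229/0.0416667⌋ = 20 → u.
Extended square: lon ⌊0.00991/0.00833333⌋ = 1; lat ⌊0.00895/0.00416667⌋ = 2.

HP05ju12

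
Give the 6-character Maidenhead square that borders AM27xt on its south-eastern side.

AM37as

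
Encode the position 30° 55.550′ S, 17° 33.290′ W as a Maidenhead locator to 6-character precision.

Add 180° to longitude and 90° to latitude: 162.4452, 59.0742.
Field: 162.4452/20 → 8 → I, 59.0742/10 → 5 → F; chars IF.
Square: 2.4452/2 → 1, 9.0742/1 → 9; chars 19.
Subsquare: 0.4452/0.0833333 → 5 → f, 0.0742/0.0416667 → 1 → b; chars fb.

IF19fb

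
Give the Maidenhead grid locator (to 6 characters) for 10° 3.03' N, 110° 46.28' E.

OK50jb

Add 180° to longitude and 90° to latitude: 290.7713, 100.0505.
Field (20°×10°, letters A–R): 290.7713/20 → 14 → O, 100.0505/10 → 10 → K; chars OK.
Square (2°×1°, digits 0–9): 10.7713/2 → 5, 0.0505/1 → 0; chars 50.
Subsquare (5′×2.5′, letters a–x): 0.7713/0.0833333 → 9 → j, 0.0505/0.0416667 → 1 → b; chars jb.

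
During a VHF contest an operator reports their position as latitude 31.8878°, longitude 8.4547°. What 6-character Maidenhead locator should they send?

JM41fv

Shift to the Maidenhead origin (180°W, 90°S): lon 188.4547, lat 121.8878.
Field: lon ⌊188.4547/20⌋ = 9 → J; lat ⌊121.8878/10⌋ = 12 → M.
Square: lon ⌊8.4547/2⌋ = 4; lat ⌊1.8878/1⌋ = 1.
Subsquare: lon ⌊0.4547/0.0833333⌋ = 5 → f; lat ⌊0.8878/0.0416667⌋ = 21 → v.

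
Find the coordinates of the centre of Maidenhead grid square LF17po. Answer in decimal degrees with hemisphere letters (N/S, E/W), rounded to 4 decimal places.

Field L=11, F=5: +11·20° lon, +5·10° lat → SW at lon 40°, lat -40°.
Square 1, 7: +1·2° lon, +7·1° lat → SW at lon 42°, lat -33°.
Subsquare p=15, o=14: +15·0.0833333° lon, +14·0.0416667° lat → SW at lon 43.25°, lat -32.4167°.
Cell spans 0.0833333° lon × 0.0416667° lat. Centre is SW corner plus half of each.
latitude 32.3958° S, longitude 43.2917° E.

32.3958° S, 43.2917° E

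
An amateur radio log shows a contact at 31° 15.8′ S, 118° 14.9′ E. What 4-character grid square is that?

OF98

Shift to the Maidenhead origin (180°W, 90°S): lon 298.25, lat 58.74.
Field (20°×10°, letters A–R): 298.25/20 → 14 → O, 58.74/10 → 5 → F; chars OF.
Square (2°×1°, digits 0–9): 18.25/2 → 9, 8.74/1 → 8; chars 98.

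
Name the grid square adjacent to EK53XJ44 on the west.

EK53xj34

Longitude extended square 4; −1 → 3.
The latitude characters are unchanged.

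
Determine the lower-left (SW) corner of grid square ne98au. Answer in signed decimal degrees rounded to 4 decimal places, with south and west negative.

Field N=13, E=4: +13·20° lon, +4·10° lat → SW at lon 80°, lat -50°.
Square 9, 8: +9·2° lon, +8·1° lat → SW at lon 98°, lat -42°.
Subsquare a=0, u=20: +0·0.0833333° lon, +20·0.0416667° lat → SW at lon 98°, lat -41.1667°.
latitude -41.1667, longitude 98.0000.

-41.1667, 98.0000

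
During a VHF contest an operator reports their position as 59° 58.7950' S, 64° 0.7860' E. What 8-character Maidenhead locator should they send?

MD20aa14

Add 180° to longitude and 90° to latitude: 244.01310, 30.02008.
Field: lon ⌊244.01310/20⌋ = 12 → M; lat ⌊30.02008/10⌋ = 3 → D.
Square: lon ⌊4.01310/2⌋ = 2; lat ⌊0.02008/1⌋ = 0.
Subsquare: lon ⌊0.01310/0.0833333⌋ = 0 → a; lat ⌊0.02008/0.0416667⌋ = 0 → a.
Extended square: lon ⌊0.01310/0.00833333⌋ = 1; lat ⌊0.02008/0.00416667⌋ = 4.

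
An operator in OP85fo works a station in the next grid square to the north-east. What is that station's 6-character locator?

OP85gp

Longitude subsquare f = 5; +1 → 6 = g.
Latitude subsquare o = 14; +1 → 15 = p.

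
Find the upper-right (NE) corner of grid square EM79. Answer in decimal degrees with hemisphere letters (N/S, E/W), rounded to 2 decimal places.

Field E=4, M=12: +4·20° lon, +12·10° lat → SW at lon -100°, lat 30°.
Square 7, 9: +7·2° lon, +9·1° lat → SW at lon -86°, lat 39°.
Cell spans 2° lon × 1° lat. NE corner is SW corner plus one full cell.
latitude 40.00° N, longitude 84.00° W.

40.00° N, 84.00° W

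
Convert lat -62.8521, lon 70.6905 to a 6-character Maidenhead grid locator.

MC57id

Offset from 180°W / 90°S: lon 250.6905°, lat 27.1479°.
Field: 250.6905/20 → 12 → M, 27.1479/10 → 2 → C; chars MC.
Square: 10.6905/2 → 5, 7.1479/1 → 7; chars 57.
Subsquare: 0.6905/0.0833333 → 8 → i, 0.1479/0.0416667 → 3 → d; chars id.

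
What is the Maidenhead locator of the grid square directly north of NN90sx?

NN91sa

Latitude subsquare x = 23; +1 → 24, wraps to 0 = a, carry into square.
Latitude square 0; +1 → 1.
The longitude characters are unchanged.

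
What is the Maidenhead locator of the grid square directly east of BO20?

BO30

Longitude square 2; +1 → 3.
The latitude characters are unchanged.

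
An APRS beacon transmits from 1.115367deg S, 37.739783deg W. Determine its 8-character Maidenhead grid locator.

HI18dv12

Offset from 180°W / 90°S: lon 142.26022°, lat 88.88463°.
Field (20°×10°, letters A–R): 142.26022/20 → 7 → H, 88.88463/10 → 8 → I; chars HI.
Square (2°×1°, digits 0–9): 2.26022/2 → 1, 8.88463/1 → 8; chars 18.
Subsquare (5′×2.5′, letters a–x): 0.26022/0.0833333 → 3 → d, 0.88463/0.0416667 → 21 → v; chars dv.
Extended square (30″×15″, digits 0–9): 0.01022/0.00833333 → 1, 0.00963/0.00416667 → 2; chars 12.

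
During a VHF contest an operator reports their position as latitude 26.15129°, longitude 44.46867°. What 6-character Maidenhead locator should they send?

LL26fd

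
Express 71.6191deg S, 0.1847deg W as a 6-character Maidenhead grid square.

IB98vj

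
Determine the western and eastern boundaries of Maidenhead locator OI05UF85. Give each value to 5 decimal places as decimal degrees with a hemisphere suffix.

101.73333° E, 101.74167° E

Field O=14, I=8: +14·20° lon, +8·10° lat → SW at lon 100°, lat -10°.
Square 0, 5: +0·2° lon, +5·1° lat → SW at lon 100°, lat -5°.
Subsquare u=20, f=5: +20·0.0833333° lon, +5·0.0416667° lat → SW at lon 101.667°, lat -4.79167°.
Extended square 8, 5: +8·0.00833333° lon, +5·0.00416667° lat → SW at lon 101.733°, lat -4.77083°.
Cell spans 0.00833333° lon × 0.00416667° lat.
west 101.73333° E, east 101.74167° E.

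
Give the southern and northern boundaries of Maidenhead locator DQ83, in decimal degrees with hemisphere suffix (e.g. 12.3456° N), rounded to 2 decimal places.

73.00° N, 74.00° N

Field D=3, Q=16: +3·20° lon, +16·10° lat → SW at lon -120°, lat 70°.
Square 8, 3: +8·2° lon, +3·1° lat → SW at lon -104°, lat 73°.
Cell spans 2° lon × 1° lat.
south 73.00° N, north 74.00° N.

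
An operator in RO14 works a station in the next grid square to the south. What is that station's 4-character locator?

Latitude square 4; −1 → 3.
The longitude characters are unchanged.

RO13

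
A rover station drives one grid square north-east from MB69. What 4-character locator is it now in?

Longitude square 6; +1 → 7.
Latitude square 9; +1 → 10, wraps to 0, carry into field.
Latitude field B = 1; +1 → 2 = C.

MC70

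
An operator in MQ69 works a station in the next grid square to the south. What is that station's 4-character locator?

Latitude square 9; −1 → 8.
The longitude characters are unchanged.

MQ68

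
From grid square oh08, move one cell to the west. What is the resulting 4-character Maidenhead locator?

Longitude square 0; −1 → -1, wraps to 9, carry into field.
Longitude field O = 14; −1 → 13 = N.
The latitude characters are unchanged.

NH98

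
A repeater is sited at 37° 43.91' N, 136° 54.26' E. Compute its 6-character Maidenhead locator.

Offset from 180°W / 90°S: lon 316.9043°, lat 127.7318°.
Field: 316.9043/20 → 15 → P, 127.7318/10 → 12 → M; chars PM.
Square: 16.9043/2 → 8, 7.7318/1 → 7; chars 87.
Subsquare: 0.9043/0.0833333 → 10 → k, 0.7318/0.0416667 → 17 → r; chars kr.

PM87kr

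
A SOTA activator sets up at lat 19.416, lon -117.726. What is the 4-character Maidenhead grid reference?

Offset from 180°W / 90°S: lon 62.27°, lat 109.42°.
Field: lon ⌊62.27/20⌋ = 3 → D; lat ⌊109.42/10⌋ = 10 → K.
Square: lon ⌊2.27/2⌋ = 1; lat ⌊9.42/1⌋ = 9.

DK19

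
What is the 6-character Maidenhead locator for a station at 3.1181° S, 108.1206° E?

OI46bv

Shift to the Maidenhead origin (180°W, 90°S): lon 288.1206, lat 86.8819.
Field (20°×10°, letters A–R): lon ⌊288.1206/20⌋ = 14 → O; lat ⌊86.8819/10⌋ = 8 → I.
Square (2°×1°, digits 0–9): lon ⌊8.1206/2⌋ = 4; lat ⌊6.8819/1⌋ = 6.
Subsquare (5′×2.5′, letters a–x): lon ⌊0.1206/0.0833333⌋ = 1 → b; lat ⌊0.8819/0.0416667⌋ = 21 → v.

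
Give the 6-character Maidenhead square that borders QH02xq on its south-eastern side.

Longitude subsquare x = 23; +1 → 24, wraps to 0 = a, carry into square.
Longitude square 0; +1 → 1.
Latitude subsquare q = 16; −1 → 15 = p.

QH12ap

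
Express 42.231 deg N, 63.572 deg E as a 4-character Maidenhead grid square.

Shift to the Maidenhead origin (180°W, 90°S): lon 243.57, lat 132.23.
Field (20°×10°, letters A–R): 243.57/20 → 12 → M, 132.23/10 → 13 → N; chars MN.
Square (2°×1°, digits 0–9): 3.57/2 → 1, 2.23/1 → 2; chars 12.

MN12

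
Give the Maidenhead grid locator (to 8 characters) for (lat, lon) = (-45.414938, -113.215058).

DE34jo40

Shift to the Maidenhead origin (180°W, 90°S): lon 66.78494, lat 44.58506.
Field: lon ⌊66.78494/20⌋ = 3 → D; lat ⌊44.58506/10⌋ = 4 → E.
Square: lon ⌊6.78494/2⌋ = 3; lat ⌊4.58506/1⌋ = 4.
Subsquare: lon ⌊0.78494/0.0833333⌋ = 9 → j; lat ⌊0.58506/0.0416667⌋ = 14 → o.
Extended square: lon ⌊0.03494/0.00833333⌋ = 4; lat ⌊0.00173/0.00416667⌋ = 0.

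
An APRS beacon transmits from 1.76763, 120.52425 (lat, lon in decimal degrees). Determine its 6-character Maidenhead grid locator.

Add 180° to longitude and 90° to latitude: 300.5242, 91.7676.
Field: lon ⌊300.5242/20⌋ = 15 → P; lat ⌊91.7676/10⌋ = 9 → J.
Square: lon ⌊0.5242/2⌋ = 0; lat ⌊1.7676/1⌋ = 1.
Subsquare: lon ⌊0.5242/0.0833333⌋ = 6 → g; lat ⌊0.7676/0.0416667⌋ = 18 → s.

PJ01gs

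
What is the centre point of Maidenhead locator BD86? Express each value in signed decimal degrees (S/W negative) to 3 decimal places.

-53.500, -143.000

Field B=1, D=3: +1·20° lon, +3·10° lat → SW at lon -160°, lat -60°.
Square 8, 6: +8·2° lon, +6·1° lat → SW at lon -144°, lat -54°.
Cell spans 2° lon × 1° lat. Centre is SW corner plus half of each.
latitude -53.500, longitude -143.000.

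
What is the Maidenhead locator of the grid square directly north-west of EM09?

Longitude square 0; −1 → -1, wraps to 9, carry into field.
Longitude field E = 4; −1 → 3 = D.
Latitude square 9; +1 → 10, wraps to 0, carry into field.
Latitude field M = 12; +1 → 13 = N.

DN90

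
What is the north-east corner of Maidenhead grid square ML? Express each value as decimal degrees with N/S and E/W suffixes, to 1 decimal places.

Field M=12, L=11: +12·20° lon, +11·10° lat → SW at lon 60°, lat 20°.
Cell spans 20° lon × 10° lat. NE corner is SW corner plus one full cell.
latitude 30.0° N, longitude 80.0° E.

30.0° N, 80.0° E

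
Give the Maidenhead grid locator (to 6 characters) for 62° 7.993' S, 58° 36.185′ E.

Add 180° to longitude and 90° to latitude: 238.6031, 27.8668.
Field (20°×10°, letters A–R): lon ⌊238.6031/20⌋ = 11 → L; lat ⌊27.8668/10⌋ = 2 → C.
Square (2°×1°, digits 0–9): lon ⌊18.6031/2⌋ = 9; lat ⌊7.8668/1⌋ = 7.
Subsquare (5′×2.5′, letters a–x): lon ⌊0.6031/0.0833333⌋ = 7 → h; lat ⌊0.8668/0.0416667⌋ = 20 → u.

LC97hu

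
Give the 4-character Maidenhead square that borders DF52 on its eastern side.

Longitude square 5; +1 → 6.
The latitude characters are unchanged.

DF62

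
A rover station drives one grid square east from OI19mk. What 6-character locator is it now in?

OI19nk

Longitude subsquare m = 12; +1 → 13 = n.
The latitude characters are unchanged.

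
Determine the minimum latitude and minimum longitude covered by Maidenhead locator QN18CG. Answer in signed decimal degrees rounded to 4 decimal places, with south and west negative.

48.2500, 142.1667

Field Q=16, N=13: +16·20° lon, +13·10° lat → SW at lon 140°, lat 40°.
Square 1, 8: +1·2° lon, +8·1° lat → SW at lon 142°, lat 48°.
Subsquare c=2, g=6: +2·0.0833333° lon, +6·0.0416667° lat → SW at lon 142.167°, lat 48.25°.
latitude 48.2500, longitude 142.1667.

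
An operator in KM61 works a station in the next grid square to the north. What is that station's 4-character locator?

Latitude square 1; +1 → 2.
The longitude characters are unchanged.

KM62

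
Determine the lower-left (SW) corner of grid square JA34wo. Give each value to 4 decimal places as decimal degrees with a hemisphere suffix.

85.4167° S, 7.8333° E

Field J=9, A=0: +9·20° lon, +0·10° lat → SW at lon 0°, lat -90°.
Square 3, 4: +3·2° lon, +4·1° lat → SW at lon 6°, lat -86°.
Subsquare w=22, o=14: +22·0.0833333° lon, +14·0.0416667° lat → SW at lon 7.83333°, lat -85.4167°.
latitude 85.4167° S, longitude 7.8333° E.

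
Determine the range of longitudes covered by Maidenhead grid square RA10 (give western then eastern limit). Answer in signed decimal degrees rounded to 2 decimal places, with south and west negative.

162.00, 164.00

Field R=17, A=0: +17·20° lon, +0·10° lat → SW at lon 160°, lat -90°.
Square 1, 0: +1·2° lon, +0·1° lat → SW at lon 162°, lat -90°.
Cell spans 2° lon × 1° lat.
west 162.00, east 164.00.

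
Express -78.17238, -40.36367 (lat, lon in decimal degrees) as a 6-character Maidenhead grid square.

GB91tt

Offset from 180°W / 90°S: lon 139.6363°, lat 11.8276°.
Field: lon ⌊139.6363/20⌋ = 6 → G; lat ⌊11.8276/10⌋ = 1 → B.
Square: lon ⌊19.6363/2⌋ = 9; lat ⌊1.8276/1⌋ = 1.
Subsquare: lon ⌊1.6363/0.0833333⌋ = 19 → t; lat ⌊0.8276/0.0416667⌋ = 19 → t.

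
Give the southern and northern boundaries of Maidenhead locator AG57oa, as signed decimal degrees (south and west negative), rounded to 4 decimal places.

-23.0000, -22.9583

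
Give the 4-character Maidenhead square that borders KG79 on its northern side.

Latitude square 9; +1 → 10, wraps to 0, carry into field.
Latitude field G = 6; +1 → 7 = H.
The longitude characters are unchanged.

KH70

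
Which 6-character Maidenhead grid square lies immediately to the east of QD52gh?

Longitude subsquare g = 6; +1 → 7 = h.
The latitude characters are unchanged.

QD52hh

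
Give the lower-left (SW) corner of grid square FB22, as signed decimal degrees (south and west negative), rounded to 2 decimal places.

Field F=5, B=1: +5·20° lon, +1·10° lat → SW at lon -80°, lat -80°.
Square 2, 2: +2·2° lon, +2·1° lat → SW at lon -76°, lat -78°.
latitude -78.00, longitude -76.00.

-78.00, -76.00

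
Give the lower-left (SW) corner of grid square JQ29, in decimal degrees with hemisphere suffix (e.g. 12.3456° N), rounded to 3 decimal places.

79.000° N, 4.000° E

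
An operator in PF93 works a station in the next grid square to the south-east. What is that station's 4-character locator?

QF02

Longitude square 9; +1 → 10, wraps to 0, carry into field.
Longitude field P = 15; +1 → 16 = Q.
Latitude square 3; −1 → 2.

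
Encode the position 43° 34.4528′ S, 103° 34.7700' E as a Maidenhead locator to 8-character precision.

OE16sk92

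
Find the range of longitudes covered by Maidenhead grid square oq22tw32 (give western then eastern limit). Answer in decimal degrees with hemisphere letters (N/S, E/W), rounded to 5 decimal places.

105.60833° E, 105.61667° E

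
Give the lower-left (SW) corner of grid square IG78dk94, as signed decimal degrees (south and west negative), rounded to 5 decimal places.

-21.56667, -5.67500

Field I=8, G=6: +8·20° lon, +6·10° lat → SW at lon -20°, lat -30°.
Square 7, 8: +7·2° lon, +8·1° lat → SW at lon -6°, lat -22°.
Subsquare d=3, k=10: +3·0.0833333° lon, +10·0.0416667° lat → SW at lon -5.75°, lat -21.5833°.
Extended square 9, 4: +9·0.00833333° lon, +4·0.00416667° lat → SW at lon -5.675°, lat -21.5667°.
latitude -21.56667, longitude -5.67500.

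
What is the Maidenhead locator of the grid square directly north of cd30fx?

CD31fa

Latitude subsquare x = 23; +1 → 24, wraps to 0 = a, carry into square.
Latitude square 0; +1 → 1.
The longitude characters are unchanged.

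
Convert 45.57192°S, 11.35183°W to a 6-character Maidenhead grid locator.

IE44hk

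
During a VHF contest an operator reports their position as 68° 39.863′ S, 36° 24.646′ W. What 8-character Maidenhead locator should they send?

HC11ti00

Offset from 180°W / 90°S: lon 143.58923°, lat 21.33562°.
Field: lon ⌊143.58923/20⌋ = 7 → H; lat ⌊21.33562/10⌋ = 2 → C.
Square: lon ⌊3.58923/2⌋ = 1; lat ⌊1.33562/1⌋ = 1.
Subsquare: lon ⌊1.58923/0.0833333⌋ = 19 → t; lat ⌊0.33562/0.0416667⌋ = 8 → i.
Extended square: lon ⌊0.00590/0.00833333⌋ = 0; lat ⌊0.00228/0.00416667⌋ = 0.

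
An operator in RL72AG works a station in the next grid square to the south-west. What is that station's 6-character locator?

RL62xf

Longitude subsquare a = 0; −1 → -1, wraps to 23 = x, carry into square.
Longitude square 7; −1 → 6.
Latitude subsquare g = 6; −1 → 5 = f.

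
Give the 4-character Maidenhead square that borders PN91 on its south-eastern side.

QN00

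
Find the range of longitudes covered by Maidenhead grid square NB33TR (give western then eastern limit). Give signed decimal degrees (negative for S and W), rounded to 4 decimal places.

87.5833, 87.6667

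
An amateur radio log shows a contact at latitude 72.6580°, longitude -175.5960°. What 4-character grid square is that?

AQ22

Add 180° to longitude and 90° to latitude: 4.40, 162.66.
Field: lon ⌊4.40/20⌋ = 0 → A; lat ⌊162.66/10⌋ = 16 → Q.
Square: lon ⌊4.40/2⌋ = 2; lat ⌊2.66/1⌋ = 2.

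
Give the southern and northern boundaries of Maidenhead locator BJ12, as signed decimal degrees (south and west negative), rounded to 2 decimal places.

2.00, 3.00

Field B=1, J=9: +1·20° lon, +9·10° lat → SW at lon -160°, lat 0°.
Square 1, 2: +1·2° lon, +2·1° lat → SW at lon -158°, lat 2°.
Cell spans 2° lon × 1° lat.
south 2.00, north 3.00.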